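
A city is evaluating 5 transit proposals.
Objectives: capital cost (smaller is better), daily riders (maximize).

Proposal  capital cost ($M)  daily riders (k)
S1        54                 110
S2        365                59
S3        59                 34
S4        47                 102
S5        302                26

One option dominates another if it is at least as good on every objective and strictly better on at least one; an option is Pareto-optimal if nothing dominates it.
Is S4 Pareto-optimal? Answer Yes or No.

S1: worse on capital cost (54 vs 47).
S2: worse on capital cost (365 vs 47).
S3: worse on capital cost (59 vs 47).
S5: worse on capital cost (302 vs 47).
No option is at least as good as S4 on every objective and strictly better on one.

Yes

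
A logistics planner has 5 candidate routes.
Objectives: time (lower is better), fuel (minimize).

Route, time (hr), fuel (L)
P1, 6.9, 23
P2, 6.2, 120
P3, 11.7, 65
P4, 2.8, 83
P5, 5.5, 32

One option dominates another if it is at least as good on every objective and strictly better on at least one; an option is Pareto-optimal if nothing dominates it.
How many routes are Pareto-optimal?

P1: not dominated (best fuel).
P2: dominated by P4 (time 2.8≤6.2, fuel 83≤120).
P3: dominated by P1 (time 6.9≤11.7, fuel 23≤65).
P4: not dominated (best time).
P5: not dominated.
Pareto-optimal: P1, P4, P5 → 3.

3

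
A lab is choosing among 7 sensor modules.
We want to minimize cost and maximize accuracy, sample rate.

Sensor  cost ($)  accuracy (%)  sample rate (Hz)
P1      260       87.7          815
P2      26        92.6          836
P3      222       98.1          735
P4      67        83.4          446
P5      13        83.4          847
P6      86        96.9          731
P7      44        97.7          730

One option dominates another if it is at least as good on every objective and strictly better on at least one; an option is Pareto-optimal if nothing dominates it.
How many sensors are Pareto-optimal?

5

P1: dominated by P2 (cost 26≤260, accuracy 92.6≥87.7, sample rate 836≥815).
P2: not dominated.
P3: not dominated (best accuracy).
P4: dominated by P2 (cost 26≤67, accuracy 92.6≥83.4, sample rate 836≥446).
P5: not dominated (best cost).
P6: not dominated.
P7: not dominated.
Pareto-optimal: P2, P3, P5, P6, P7 → 5.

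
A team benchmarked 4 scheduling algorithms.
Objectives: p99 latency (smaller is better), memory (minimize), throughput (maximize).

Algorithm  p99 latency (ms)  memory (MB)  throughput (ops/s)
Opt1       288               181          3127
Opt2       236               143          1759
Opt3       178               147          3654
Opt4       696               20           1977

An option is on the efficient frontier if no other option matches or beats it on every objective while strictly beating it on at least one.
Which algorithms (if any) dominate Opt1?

Opt3: p99 latency 178≤288, memory 147≤181, throughput 3654≥3127 — dominates Opt1.
Others (Opt2, Opt4) are each worse than Opt1 on at least one objective.

Opt3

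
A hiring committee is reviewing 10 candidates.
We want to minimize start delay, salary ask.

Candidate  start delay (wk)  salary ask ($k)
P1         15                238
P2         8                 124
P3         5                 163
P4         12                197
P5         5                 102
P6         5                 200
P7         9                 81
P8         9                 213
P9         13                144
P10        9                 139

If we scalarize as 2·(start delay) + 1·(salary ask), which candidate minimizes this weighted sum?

P1: 2·15 + 1·238 = 268
P2: 2·8 + 1·124 = 140
P3: 2·5 + 1·163 = 173
P4: 2·12 + 1·197 = 221
P5: 2·5 + 1·102 = 112
P6: 2·5 + 1·200 = 210
P7: 2·9 + 1·81 = 99
P8: 2·9 + 1·213 = 231
P9: 2·13 + 1·144 = 170
P10: 2·9 + 1·139 = 157
Lowest: P7 at 99.

P7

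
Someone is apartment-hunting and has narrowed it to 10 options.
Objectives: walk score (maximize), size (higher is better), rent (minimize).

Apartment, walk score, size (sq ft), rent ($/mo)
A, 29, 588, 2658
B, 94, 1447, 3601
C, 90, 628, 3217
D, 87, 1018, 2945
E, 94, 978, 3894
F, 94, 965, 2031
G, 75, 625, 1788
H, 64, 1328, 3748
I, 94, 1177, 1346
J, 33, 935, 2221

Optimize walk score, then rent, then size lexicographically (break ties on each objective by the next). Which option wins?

First maximize walk score: best is 94, kept {B, E, F, I}.
Then minimize rent: best is 1346, kept {I}.

I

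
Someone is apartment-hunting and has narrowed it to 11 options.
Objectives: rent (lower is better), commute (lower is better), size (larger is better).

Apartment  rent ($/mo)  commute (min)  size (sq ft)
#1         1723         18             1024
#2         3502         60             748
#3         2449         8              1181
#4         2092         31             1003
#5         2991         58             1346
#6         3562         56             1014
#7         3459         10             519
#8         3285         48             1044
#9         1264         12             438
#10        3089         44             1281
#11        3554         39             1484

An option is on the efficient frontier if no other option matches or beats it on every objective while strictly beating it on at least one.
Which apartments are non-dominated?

#1: not dominated.
#2: dominated by #1 (rent 1723≤3502, commute 18≤60, size 1024≥748).
#3: not dominated (best commute).
#4: dominated by #1 (rent 1723≤2092, commute 18≤31, size 1024≥1003).
#5: not dominated.
#6: dominated by #1 (rent 1723≤3562, commute 18≤56, size 1024≥1014).
#7: dominated by #3 (rent 2449≤3459, commute 8≤10, size 1181≥519).
#8: dominated by #3 (rent 2449≤3285, commute 8≤48, size 1181≥1044).
#9: not dominated (best rent).
#10: not dominated.
#11: not dominated (best size).

#1, #3, #5, #9, #10, #11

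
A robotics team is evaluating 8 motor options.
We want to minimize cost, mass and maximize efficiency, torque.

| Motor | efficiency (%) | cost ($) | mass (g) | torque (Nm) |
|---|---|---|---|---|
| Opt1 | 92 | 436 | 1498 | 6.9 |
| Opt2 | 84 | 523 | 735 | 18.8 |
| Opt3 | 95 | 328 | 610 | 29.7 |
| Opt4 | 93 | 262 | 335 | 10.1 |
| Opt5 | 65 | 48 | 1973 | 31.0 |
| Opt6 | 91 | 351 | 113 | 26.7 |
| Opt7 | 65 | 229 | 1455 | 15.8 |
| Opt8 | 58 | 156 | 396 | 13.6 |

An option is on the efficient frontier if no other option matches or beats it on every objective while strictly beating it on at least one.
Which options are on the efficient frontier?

Opt3, Opt4, Opt5, Opt6, Opt7, Opt8

Opt1: dominated by Opt3 (efficiency 95≥92, cost 328≤436, mass 610≤1498, torque 29.7≥6.9).
Opt2: dominated by Opt3 (efficiency 95≥84, cost 328≤523, mass 610≤735, torque 29.7≥18.8).
Opt3: not dominated (best efficiency).
Opt4: not dominated.
Opt5: not dominated (best cost).
Opt6: not dominated (best mass).
Opt7: not dominated.
Opt8: not dominated.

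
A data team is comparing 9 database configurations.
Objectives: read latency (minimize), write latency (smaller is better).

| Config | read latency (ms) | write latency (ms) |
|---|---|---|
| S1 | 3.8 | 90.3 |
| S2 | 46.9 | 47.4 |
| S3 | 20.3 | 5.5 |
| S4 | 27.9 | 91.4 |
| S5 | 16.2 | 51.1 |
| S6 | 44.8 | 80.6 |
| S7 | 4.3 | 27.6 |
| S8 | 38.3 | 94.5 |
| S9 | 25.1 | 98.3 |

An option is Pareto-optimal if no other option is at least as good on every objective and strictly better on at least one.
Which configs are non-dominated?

S1, S3, S7

S1: not dominated (best read latency).
S2: dominated by S3 (read latency 20.3≤46.9, write latency 5.5≤47.4).
S3: not dominated (best write latency).
S4: dominated by S1 (read latency 3.8≤27.9, write latency 90.3≤91.4).
S5: dominated by S7 (read latency 4.3≤16.2, write latency 27.6≤51.1).
S6: dominated by S3 (read latency 20.3≤44.8, write latency 5.5≤80.6).
S7: not dominated.
S8: dominated by S1 (read latency 3.8≤38.3, write latency 90.3≤94.5).
S9: dominated by S1 (read latency 3.8≤25.1, write latency 90.3≤98.3).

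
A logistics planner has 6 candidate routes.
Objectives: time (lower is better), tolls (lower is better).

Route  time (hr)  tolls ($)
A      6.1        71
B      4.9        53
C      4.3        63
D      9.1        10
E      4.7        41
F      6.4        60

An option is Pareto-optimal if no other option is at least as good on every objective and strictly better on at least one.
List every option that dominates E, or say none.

none

A: worse on time (6.1 vs 4.7).
B: worse on time (4.9 vs 4.7).
C: worse on tolls (63 vs 41).
D: worse on time (9.1 vs 4.7).
F: worse on time (6.4 vs 4.7).
No option dominates E.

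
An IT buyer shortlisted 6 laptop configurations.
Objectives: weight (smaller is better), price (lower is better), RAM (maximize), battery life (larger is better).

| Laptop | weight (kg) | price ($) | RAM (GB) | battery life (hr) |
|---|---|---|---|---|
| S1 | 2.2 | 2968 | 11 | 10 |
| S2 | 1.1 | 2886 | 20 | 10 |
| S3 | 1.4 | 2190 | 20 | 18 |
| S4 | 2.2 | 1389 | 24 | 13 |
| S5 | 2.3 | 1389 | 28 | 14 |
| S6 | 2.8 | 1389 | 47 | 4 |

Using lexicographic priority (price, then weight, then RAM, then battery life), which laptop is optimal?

S4

First minimize price: best is 1389, kept {S4, S5, S6}.
Then minimize weight: best is 2.2, kept {S4}.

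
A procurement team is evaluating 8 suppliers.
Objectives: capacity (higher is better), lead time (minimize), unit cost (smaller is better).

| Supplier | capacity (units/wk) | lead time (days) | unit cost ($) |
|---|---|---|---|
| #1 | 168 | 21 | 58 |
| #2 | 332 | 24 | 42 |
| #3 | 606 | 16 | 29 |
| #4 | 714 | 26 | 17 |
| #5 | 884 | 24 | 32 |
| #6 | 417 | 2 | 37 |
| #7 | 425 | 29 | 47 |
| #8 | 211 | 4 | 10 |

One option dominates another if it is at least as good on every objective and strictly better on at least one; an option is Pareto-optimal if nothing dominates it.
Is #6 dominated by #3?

No

#3 vs #6: #3 is worse on lead time (16 vs 2), so it does not dominate #6.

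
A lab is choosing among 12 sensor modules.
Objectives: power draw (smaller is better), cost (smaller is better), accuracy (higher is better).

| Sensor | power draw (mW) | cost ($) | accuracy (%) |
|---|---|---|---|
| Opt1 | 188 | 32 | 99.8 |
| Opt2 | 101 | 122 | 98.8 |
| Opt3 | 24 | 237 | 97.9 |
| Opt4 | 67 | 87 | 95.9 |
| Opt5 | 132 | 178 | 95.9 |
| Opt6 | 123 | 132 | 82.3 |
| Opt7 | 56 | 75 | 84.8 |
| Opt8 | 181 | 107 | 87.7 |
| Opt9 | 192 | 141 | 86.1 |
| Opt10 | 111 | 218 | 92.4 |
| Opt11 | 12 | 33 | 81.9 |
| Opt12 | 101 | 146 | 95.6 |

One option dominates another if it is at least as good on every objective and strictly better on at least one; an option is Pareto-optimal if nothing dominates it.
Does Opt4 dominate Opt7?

Opt4 vs Opt7: Opt4 is worse on power draw (67 vs 56), so it does not dominate Opt7.

No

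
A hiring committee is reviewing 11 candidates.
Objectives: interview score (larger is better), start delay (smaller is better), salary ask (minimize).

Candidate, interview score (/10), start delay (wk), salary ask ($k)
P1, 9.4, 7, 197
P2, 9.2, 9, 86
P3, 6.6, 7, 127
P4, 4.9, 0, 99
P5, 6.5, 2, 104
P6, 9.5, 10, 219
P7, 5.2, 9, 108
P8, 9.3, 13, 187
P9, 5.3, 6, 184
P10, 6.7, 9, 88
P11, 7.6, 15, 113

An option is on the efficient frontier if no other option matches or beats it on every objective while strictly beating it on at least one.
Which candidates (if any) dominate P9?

P5: interview score 6.5≥5.3, start delay 2≤6, salary ask 104≤184 — dominates P9.
Others (P1, P2, P3, P4, P6, P7, P8, P10, P11) are each worse than P9 on at least one objective.

P5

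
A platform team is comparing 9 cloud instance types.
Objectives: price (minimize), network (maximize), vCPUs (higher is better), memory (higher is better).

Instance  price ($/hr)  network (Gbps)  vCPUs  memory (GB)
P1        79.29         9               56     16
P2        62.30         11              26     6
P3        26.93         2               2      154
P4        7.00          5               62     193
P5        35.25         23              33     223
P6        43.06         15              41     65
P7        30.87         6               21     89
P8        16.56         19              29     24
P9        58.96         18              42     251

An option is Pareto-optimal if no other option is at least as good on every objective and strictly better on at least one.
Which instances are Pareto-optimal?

P1, P4, P5, P6, P7, P8, P9

P1: not dominated.
P2: dominated by P5 (price 35.25≤62.30, network 23≥11, vCPUs 33≥26, memory 223≥6).
P3: dominated by P4 (price 7.00≤26.93, network 5≥2, vCPUs 62≥2, memory 193≥154).
P4: not dominated (best price).
P5: not dominated (best network).
P6: not dominated.
P7: not dominated.
P8: not dominated.
P9: not dominated (best memory).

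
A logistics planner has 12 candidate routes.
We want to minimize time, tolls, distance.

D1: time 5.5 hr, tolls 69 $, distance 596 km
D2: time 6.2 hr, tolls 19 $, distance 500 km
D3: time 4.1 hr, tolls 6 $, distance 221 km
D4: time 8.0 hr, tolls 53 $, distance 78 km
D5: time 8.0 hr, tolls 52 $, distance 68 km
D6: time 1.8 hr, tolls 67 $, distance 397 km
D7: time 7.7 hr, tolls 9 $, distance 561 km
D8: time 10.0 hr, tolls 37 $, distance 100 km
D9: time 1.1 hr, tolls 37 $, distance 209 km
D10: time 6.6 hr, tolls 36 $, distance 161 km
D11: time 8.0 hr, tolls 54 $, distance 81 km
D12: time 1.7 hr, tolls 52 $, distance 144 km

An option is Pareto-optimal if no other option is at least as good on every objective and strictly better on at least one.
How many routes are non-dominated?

6

D1: dominated by D3 (time 4.1≤5.5, tolls 6≤69, distance 221≤596).
D2: dominated by D3 (time 4.1≤6.2, tolls 6≤19, distance 221≤500).
D3: not dominated (best tolls).
D4: dominated by D5 (time 8.0≤8.0, tolls 52≤53, distance 68≤78).
D5: not dominated (best distance).
D6: dominated by D9 (time 1.1≤1.8, tolls 37≤67, distance 209≤397).
D7: dominated by D3 (time 4.1≤7.7, tolls 6≤9, distance 221≤561).
D8: not dominated.
D9: not dominated (best time).
D10: not dominated.
D11: dominated by D4 (time 8.0≤8.0, tolls 53≤54, distance 78≤81).
D12: not dominated.
Pareto-optimal: D3, D5, D8, D9, D10, D12 → 6.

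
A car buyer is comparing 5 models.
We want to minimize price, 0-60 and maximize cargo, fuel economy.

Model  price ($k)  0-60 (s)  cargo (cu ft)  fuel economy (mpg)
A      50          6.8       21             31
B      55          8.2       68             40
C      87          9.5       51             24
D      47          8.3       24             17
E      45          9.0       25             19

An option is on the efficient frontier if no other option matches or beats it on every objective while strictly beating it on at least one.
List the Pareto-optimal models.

A, B, D, E

A: not dominated (best 0-60).
B: not dominated (best cargo).
C: dominated by B (price 55≤87, 0-60 8.2≤9.5, cargo 68≥51, fuel economy 40≥24).
D: not dominated.
E: not dominated (best price).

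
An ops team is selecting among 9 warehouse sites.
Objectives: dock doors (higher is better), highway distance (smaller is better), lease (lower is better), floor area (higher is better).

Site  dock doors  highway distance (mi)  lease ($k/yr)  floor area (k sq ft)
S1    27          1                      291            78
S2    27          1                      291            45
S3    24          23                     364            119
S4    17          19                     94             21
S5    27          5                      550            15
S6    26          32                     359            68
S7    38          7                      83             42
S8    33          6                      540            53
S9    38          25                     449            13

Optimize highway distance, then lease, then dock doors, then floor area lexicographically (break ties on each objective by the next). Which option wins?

S1

First minimize highway distance: best is 1, kept {S1, S2}.
Then minimize lease: best is 291, kept {S1, S2}.
Then maximize dock doors: best is 27, kept {S1, S2}.
Then maximize floor area: best is 78, kept {S1}.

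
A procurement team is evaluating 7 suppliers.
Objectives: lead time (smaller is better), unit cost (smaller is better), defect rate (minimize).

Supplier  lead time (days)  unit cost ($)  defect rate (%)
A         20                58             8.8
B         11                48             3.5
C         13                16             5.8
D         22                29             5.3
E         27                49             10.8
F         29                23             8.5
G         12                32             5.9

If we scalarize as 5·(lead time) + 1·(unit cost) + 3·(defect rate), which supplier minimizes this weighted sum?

C

A: 5·20 + 1·58 + 3·8.8 = 184.4
B: 5·11 + 1·48 + 3·3.5 = 113.5
C: 5·13 + 1·16 + 3·5.8 = 98.4
D: 5·22 + 1·29 + 3·5.3 = 154.9
E: 5·27 + 1·49 + 3·10.8 = 216.4
F: 5·29 + 1·23 + 3·8.5 = 193.5
G: 5·12 + 1·32 + 3·5.9 = 109.7
Lowest: C at 98.4.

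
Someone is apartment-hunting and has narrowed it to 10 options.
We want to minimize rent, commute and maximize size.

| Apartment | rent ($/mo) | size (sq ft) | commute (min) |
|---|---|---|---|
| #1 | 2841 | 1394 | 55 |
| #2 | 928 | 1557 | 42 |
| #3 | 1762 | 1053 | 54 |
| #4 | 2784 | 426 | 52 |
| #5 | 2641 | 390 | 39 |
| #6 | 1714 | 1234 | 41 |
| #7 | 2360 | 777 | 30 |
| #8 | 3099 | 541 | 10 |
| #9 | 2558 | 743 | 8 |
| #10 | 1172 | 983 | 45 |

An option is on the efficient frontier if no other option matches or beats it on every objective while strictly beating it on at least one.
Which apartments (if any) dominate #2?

#1: worse on rent (2841 vs 928).
#3: worse on rent (1762 vs 928).
#4: worse on rent (2784 vs 928).
#5: worse on rent (2641 vs 928).
#6: worse on rent (1714 vs 928).
#7: worse on rent (2360 vs 928).
#8: worse on rent (3099 vs 928).
#9: worse on rent (2558 vs 928).
#10: worse on rent (1172 vs 928).
No option dominates #2.

none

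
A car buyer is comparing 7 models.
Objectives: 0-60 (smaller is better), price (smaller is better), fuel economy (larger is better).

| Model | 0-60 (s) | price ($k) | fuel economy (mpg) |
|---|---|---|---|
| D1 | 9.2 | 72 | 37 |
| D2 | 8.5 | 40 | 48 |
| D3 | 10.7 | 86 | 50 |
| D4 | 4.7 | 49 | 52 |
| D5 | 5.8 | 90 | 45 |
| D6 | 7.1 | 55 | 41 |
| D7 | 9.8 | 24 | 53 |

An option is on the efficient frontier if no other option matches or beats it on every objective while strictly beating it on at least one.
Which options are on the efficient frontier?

D2, D4, D7

D1: dominated by D2 (0-60 8.5≤9.2, price 40≤72, fuel economy 48≥37).
D2: not dominated.
D3: dominated by D4 (0-60 4.7≤10.7, price 49≤86, fuel economy 52≥50).
D4: not dominated (best 0-60).
D5: dominated by D4 (0-60 4.7≤5.8, price 49≤90, fuel economy 52≥45).
D6: dominated by D4 (0-60 4.7≤7.1, price 49≤55, fuel economy 52≥41).
D7: not dominated (best price).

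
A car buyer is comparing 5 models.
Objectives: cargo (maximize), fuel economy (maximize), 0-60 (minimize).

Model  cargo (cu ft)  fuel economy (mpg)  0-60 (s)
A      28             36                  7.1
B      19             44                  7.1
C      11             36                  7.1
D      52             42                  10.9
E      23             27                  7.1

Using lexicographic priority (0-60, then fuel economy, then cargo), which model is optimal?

B

First minimize 0-60: best is 7.1, kept {A, B, C, E}.
Then maximize fuel economy: best is 44, kept {B}.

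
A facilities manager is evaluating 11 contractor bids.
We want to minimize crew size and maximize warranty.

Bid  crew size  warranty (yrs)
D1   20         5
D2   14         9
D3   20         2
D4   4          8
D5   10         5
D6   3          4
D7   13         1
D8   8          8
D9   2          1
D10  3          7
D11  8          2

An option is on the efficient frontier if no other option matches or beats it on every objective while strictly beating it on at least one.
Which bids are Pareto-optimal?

D1: dominated by D2 (crew size 14≤20, warranty 9≥5).
D2: not dominated (best warranty).
D3: dominated by D1 (crew size 20≤20, warranty 5≥2).
D4: not dominated.
D5: dominated by D4 (crew size 4≤10, warranty 8≥5).
D6: dominated by D10 (crew size 3≤3, warranty 7≥4).
D7: dominated by D4 (crew size 4≤13, warranty 8≥1).
D8: dominated by D4 (crew size 4≤8, warranty 8≥8).
D9: not dominated (best crew size).
D10: not dominated.
D11: dominated by D4 (crew size 4≤8, warranty 8≥2).

D2, D4, D9, D10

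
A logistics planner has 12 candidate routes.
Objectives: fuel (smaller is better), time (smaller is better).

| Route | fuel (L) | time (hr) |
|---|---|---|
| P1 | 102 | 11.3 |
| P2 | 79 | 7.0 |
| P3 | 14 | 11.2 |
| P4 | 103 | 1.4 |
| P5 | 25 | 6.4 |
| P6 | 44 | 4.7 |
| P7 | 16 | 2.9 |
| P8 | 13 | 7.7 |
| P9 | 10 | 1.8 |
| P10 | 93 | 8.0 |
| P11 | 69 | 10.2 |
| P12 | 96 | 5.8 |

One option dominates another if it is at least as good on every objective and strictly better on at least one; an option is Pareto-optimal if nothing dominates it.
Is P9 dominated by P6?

No

P6 vs P9: P6 is worse on fuel (44 vs 10), so it does not dominate P9.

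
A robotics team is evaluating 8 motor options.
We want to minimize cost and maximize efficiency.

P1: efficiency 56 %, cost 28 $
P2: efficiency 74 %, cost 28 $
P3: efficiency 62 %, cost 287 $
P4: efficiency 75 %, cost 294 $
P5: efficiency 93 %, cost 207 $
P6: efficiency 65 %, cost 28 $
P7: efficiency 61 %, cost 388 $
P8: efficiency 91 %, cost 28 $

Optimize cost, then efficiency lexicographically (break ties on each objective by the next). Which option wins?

First minimize cost: best is 28, kept {P1, P2, P6, P8}.
Then maximize efficiency: best is 91, kept {P8}.

P8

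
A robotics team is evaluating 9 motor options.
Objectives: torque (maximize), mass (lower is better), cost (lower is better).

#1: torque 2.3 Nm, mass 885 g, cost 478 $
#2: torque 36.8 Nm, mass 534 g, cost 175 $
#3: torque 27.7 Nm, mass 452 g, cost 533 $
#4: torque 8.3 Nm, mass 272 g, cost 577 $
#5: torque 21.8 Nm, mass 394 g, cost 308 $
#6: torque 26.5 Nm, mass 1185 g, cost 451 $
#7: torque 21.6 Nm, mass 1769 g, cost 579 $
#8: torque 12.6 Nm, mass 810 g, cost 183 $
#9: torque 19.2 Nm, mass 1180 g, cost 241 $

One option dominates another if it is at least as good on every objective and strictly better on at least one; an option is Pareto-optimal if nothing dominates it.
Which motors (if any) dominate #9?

#2

#2: torque 36.8≥19.2, mass 534≤1180, cost 175≤241 — dominates #9.
Others (#1, #3, #4, #5, #6, #7, #8) are each worse than #9 on at least one objective.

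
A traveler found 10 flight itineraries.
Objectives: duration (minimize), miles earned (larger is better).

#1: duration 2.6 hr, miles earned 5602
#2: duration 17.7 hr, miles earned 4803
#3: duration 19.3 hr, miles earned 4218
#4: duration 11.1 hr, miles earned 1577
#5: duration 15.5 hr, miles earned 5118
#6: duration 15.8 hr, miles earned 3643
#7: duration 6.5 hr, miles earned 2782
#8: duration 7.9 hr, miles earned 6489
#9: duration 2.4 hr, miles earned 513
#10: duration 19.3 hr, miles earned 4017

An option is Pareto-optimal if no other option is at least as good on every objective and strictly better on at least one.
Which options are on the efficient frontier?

#1, #8, #9

#1: not dominated.
#2: dominated by #1 (duration 2.6≤17.7, miles earned 5602≥4803).
#3: dominated by #1 (duration 2.6≤19.3, miles earned 5602≥4218).
#4: dominated by #1 (duration 2.6≤11.1, miles earned 5602≥1577).
#5: dominated by #1 (duration 2.6≤15.5, miles earned 5602≥5118).
#6: dominated by #1 (duration 2.6≤15.8, miles earned 5602≥3643).
#7: dominated by #1 (duration 2.6≤6.5, miles earned 5602≥2782).
#8: not dominated (best miles earned).
#9: not dominated (best duration).
#10: dominated by #1 (duration 2.6≤19.3, miles earned 5602≥4017).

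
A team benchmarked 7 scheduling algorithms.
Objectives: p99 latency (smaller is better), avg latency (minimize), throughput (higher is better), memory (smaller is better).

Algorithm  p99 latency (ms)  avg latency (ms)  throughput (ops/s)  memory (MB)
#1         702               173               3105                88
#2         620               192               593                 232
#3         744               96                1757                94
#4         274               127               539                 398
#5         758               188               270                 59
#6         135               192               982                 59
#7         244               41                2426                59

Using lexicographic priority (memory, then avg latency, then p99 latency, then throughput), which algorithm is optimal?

First minimize memory: best is 59, kept {#5, #6, #7}.
Then minimize avg latency: best is 41, kept {#7}.

#7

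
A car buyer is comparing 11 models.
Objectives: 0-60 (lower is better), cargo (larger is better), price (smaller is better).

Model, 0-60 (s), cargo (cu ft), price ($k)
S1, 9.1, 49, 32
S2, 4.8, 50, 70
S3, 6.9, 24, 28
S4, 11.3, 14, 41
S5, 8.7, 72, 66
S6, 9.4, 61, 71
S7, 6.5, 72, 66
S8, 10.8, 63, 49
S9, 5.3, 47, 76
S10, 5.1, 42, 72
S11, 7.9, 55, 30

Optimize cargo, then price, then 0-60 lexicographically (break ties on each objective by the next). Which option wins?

First maximize cargo: best is 72, kept {S5, S7}.
Then minimize price: best is 66, kept {S5, S7}.
Then minimize 0-60: best is 6.5, kept {S7}.

S7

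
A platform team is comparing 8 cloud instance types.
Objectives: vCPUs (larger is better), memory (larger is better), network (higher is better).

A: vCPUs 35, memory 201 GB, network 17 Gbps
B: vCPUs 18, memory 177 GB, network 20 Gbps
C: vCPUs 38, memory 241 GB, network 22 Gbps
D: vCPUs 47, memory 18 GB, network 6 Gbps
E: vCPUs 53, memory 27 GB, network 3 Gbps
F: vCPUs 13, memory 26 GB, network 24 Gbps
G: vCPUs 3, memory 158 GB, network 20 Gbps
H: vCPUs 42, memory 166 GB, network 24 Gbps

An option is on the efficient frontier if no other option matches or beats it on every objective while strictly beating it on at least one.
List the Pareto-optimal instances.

A: dominated by C (vCPUs 38≥35, memory 241≥201, network 22≥17).
B: dominated by C (vCPUs 38≥18, memory 241≥177, network 22≥20).
C: not dominated (best memory).
D: not dominated.
E: not dominated (best vCPUs).
F: dominated by H (vCPUs 42≥13, memory 166≥26, network 24≥24).
G: dominated by B (vCPUs 18≥3, memory 177≥158, network 20≥20).
H: not dominated.

C, D, E, H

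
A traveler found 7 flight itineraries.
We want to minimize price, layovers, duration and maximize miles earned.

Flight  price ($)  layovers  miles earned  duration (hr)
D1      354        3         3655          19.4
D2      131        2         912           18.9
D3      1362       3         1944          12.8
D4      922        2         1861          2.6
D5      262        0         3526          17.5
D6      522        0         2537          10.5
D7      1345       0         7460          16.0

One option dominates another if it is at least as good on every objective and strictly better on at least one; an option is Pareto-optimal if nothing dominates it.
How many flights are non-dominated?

6

D1: not dominated.
D2: not dominated (best price).
D3: dominated by D6 (price 522≤1362, layovers 0≤3, miles earned 2537≥1944, duration 10.5≤12.8).
D4: not dominated (best duration).
D5: not dominated.
D6: not dominated.
D7: not dominated (best miles earned).
Pareto-optimal: D1, D2, D4, D5, D6, D7 → 6.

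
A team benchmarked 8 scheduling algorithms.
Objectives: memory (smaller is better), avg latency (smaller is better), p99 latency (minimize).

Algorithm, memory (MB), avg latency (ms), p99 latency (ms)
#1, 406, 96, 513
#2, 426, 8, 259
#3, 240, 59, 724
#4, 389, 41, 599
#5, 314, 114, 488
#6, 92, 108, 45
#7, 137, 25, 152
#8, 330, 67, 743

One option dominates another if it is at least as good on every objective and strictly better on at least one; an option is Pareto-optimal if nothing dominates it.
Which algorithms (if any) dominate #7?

#1: worse on memory (406 vs 137).
#2: worse on memory (426 vs 137).
#3: worse on memory (240 vs 137).
#4: worse on memory (389 vs 137).
#5: worse on memory (314 vs 137).
#6: worse on avg latency (108 vs 25).
#8: worse on memory (330 vs 137).
No option dominates #7.

none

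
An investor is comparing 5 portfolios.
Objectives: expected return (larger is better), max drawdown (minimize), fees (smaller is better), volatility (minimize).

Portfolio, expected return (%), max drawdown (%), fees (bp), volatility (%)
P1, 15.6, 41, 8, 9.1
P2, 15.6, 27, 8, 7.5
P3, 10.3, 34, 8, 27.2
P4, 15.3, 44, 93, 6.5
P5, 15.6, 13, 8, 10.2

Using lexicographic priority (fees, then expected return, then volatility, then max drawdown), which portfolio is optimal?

P2

First minimize fees: best is 8, kept {P1, P2, P3, P5}.
Then maximize expected return: best is 15.6, kept {P1, P2, P5}.
Then minimize volatility: best is 7.5, kept {P2}.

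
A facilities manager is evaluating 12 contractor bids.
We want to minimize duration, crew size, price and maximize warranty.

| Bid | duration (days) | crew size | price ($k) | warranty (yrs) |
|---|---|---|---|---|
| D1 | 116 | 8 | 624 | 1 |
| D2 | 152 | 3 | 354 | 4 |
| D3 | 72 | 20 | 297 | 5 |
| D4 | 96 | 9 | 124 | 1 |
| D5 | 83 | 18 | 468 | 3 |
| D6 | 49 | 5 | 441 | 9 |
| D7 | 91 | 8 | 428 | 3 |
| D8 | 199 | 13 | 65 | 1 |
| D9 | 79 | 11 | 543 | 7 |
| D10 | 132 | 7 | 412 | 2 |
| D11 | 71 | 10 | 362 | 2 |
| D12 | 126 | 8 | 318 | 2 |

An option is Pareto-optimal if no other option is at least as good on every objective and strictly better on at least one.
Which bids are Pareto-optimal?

D2, D3, D4, D6, D7, D8, D10, D11, D12

D1: dominated by D6 (duration 49≤116, crew size 5≤8, price 441≤624, warranty 9≥1).
D2: not dominated (best crew size).
D3: not dominated.
D4: not dominated.
D5: dominated by D6 (duration 49≤83, crew size 5≤18, price 441≤468, warranty 9≥3).
D6: not dominated (best duration).
D7: not dominated.
D8: not dominated (best price).
D9: dominated by D6 (duration 49≤79, crew size 5≤11, price 441≤543, warranty 9≥7).
D10: not dominated.
D11: not dominated.
D12: not dominated.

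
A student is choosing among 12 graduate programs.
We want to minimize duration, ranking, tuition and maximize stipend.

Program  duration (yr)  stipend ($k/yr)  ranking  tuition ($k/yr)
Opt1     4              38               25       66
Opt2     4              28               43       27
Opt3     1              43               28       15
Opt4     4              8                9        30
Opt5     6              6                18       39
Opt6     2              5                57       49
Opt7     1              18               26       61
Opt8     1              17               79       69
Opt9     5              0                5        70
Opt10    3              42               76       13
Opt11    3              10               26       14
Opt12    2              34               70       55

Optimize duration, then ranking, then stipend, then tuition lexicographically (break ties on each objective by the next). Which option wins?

First minimize duration: best is 1, kept {Opt3, Opt7, Opt8}.
Then minimize ranking: best is 26, kept {Opt7}.

Opt7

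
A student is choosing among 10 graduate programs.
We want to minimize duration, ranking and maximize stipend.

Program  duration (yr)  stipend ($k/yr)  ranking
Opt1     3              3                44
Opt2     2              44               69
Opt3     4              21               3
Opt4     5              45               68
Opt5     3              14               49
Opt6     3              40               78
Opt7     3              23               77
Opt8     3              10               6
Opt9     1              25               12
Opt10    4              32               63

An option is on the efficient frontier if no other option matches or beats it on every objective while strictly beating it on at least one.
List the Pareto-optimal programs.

Opt2, Opt3, Opt4, Opt8, Opt9, Opt10

Opt1: dominated by Opt8 (duration 3≤3, stipend 10≥3, ranking 6≤44).
Opt2: not dominated.
Opt3: not dominated (best ranking).
Opt4: not dominated (best stipend).
Opt5: dominated by Opt9 (duration 1≤3, stipend 25≥14, ranking 12≤49).
Opt6: dominated by Opt2 (duration 2≤3, stipend 44≥40, ranking 69≤78).
Opt7: dominated by Opt2 (duration 2≤3, stipend 44≥23, ranking 69≤77).
Opt8: not dominated.
Opt9: not dominated (best duration).
Opt10: not dominated.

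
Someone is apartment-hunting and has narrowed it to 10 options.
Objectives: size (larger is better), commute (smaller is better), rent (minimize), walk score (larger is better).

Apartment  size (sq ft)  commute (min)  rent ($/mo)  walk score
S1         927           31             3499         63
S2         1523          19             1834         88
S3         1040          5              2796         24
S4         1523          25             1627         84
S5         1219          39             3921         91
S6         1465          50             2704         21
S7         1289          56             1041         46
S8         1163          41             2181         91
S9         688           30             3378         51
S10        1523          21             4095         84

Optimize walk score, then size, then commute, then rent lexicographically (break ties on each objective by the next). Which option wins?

First maximize walk score: best is 91, kept {S5, S8}.
Then maximize size: best is 1219, kept {S5}.

S5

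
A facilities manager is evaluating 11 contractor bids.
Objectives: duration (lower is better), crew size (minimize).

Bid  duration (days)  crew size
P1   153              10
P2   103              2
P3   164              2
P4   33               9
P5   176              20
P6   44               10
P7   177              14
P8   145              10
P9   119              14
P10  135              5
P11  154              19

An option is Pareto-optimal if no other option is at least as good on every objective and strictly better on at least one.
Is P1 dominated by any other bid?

Yes

P2 vs P1: duration 103≤153, crew size 2≤10 — P2 is at least as good on every objective and strictly better on at least one, so P2 dominates P1.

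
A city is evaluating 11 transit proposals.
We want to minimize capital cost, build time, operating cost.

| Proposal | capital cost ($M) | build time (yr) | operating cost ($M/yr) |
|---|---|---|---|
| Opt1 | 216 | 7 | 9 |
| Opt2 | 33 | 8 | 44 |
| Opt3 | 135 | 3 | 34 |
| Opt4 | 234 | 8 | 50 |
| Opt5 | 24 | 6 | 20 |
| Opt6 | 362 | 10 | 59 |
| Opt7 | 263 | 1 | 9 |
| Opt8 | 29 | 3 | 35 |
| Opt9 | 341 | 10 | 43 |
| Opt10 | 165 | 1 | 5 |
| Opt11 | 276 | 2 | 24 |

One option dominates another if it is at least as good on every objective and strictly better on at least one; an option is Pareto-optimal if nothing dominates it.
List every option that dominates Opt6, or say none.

Opt1, Opt2, Opt3, Opt4, Opt5, Opt7, Opt8, Opt9, Opt10, Opt11

Opt1: capital cost 216≤362, build time 7≤10, operating cost 9≤59 — dominates Opt6.
Opt2: capital cost 33≤362, build time 8≤10, operating cost 44≤59 — dominates Opt6.
Opt3: capital cost 135≤362, build time 3≤10, operating cost 34≤59 — dominates Opt6.
Opt4: capital cost 234≤362, build time 8≤10, operating cost 50≤59 — dominates Opt6.
Opt5: capital cost 24≤362, build time 6≤10, operating cost 20≤59 — dominates Opt6.
Opt7: capital cost 263≤362, build time 1≤10, operating cost 9≤59 — dominates Opt6.
Opt8: capital cost 29≤362, build time 3≤10, operating cost 35≤59 — dominates Opt6.
Opt9: capital cost 341≤362, build time 10≤10, operating cost 43≤59 — dominates Opt6.
Opt10: capital cost 165≤362, build time 1≤10, operating cost 5≤59 — dominates Opt6.
Opt11: capital cost 276≤362, build time 2≤10, operating cost 24≤59 — dominates Opt6.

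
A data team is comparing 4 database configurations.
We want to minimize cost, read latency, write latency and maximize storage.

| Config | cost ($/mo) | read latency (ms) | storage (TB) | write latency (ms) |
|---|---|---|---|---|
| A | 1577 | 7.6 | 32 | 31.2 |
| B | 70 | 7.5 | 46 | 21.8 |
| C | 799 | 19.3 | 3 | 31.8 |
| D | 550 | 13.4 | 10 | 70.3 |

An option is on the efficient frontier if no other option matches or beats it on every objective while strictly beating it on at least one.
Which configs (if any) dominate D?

B

B: cost 70≤550, read latency 7.5≤13.4, storage 46≥10, write latency 21.8≤70.3 — dominates D.
Others (A, C) are each worse than D on at least one objective.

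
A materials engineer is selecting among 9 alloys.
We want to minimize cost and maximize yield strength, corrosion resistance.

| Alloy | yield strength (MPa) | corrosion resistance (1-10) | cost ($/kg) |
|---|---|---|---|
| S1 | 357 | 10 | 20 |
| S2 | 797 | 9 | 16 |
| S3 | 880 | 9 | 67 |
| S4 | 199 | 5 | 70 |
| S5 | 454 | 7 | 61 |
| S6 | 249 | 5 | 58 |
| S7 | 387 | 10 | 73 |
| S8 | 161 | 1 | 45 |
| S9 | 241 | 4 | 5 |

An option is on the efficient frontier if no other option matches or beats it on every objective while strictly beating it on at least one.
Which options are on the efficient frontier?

S1: not dominated.
S2: not dominated.
S3: not dominated (best yield strength).
S4: dominated by S1 (yield strength 357≥199, corrosion resistance 10≥5, cost 20≤70).
S5: dominated by S2 (yield strength 797≥454, corrosion resistance 9≥7, cost 16≤61).
S6: dominated by S1 (yield strength 357≥249, corrosion resistance 10≥5, cost 20≤58).
S7: not dominated.
S8: dominated by S1 (yield strength 357≥161, corrosion resistance 10≥1, cost 20≤45).
S9: not dominated (best cost).

S1, S2, S3, S7, S9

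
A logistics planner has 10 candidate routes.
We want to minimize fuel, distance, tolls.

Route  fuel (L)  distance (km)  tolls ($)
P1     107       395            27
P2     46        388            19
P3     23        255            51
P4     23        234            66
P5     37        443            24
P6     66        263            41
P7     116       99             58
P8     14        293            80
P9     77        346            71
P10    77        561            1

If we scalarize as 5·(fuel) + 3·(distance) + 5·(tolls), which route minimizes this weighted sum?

P3

P1: 5·107 + 3·395 + 5·27 = 1855
P2: 5·46 + 3·388 + 5·19 = 1489
P3: 5·23 + 3·255 + 5·51 = 1135
P4: 5·23 + 3·234 + 5·66 = 1147
P5: 5·37 + 3·443 + 5·24 = 1634
P6: 5·66 + 3·263 + 5·41 = 1324
P7: 5·116 + 3·99 + 5·58 = 1167
P8: 5·14 + 3·293 + 5·80 = 1349
P9: 5·77 + 3·346 + 5·71 = 1778
P10: 5·77 + 3·561 + 5·1 = 2073
Lowest: P3 at 1135.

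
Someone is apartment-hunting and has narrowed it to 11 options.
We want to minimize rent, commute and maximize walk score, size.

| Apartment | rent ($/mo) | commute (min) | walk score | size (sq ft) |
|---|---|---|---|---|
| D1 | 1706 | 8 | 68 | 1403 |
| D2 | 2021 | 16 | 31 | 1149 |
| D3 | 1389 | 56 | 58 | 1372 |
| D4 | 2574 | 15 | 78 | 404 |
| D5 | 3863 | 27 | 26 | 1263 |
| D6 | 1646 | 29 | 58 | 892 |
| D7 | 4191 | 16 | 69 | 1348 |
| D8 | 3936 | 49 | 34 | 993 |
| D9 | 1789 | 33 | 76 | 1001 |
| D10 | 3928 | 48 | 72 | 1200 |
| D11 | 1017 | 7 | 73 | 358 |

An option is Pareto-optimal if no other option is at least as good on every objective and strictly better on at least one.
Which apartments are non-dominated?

D1, D3, D4, D6, D7, D9, D10, D11

D1: not dominated (best size).
D2: dominated by D1 (rent 1706≤2021, commute 8≤16, walk score 68≥31, size 1403≥1149).
D3: not dominated.
D4: not dominated (best walk score).
D5: dominated by D1 (rent 1706≤3863, commute 8≤27, walk score 68≥26, size 1403≥1263).
D6: not dominated.
D7: not dominated.
D8: dominated by D1 (rent 1706≤3936, commute 8≤49, walk score 68≥34, size 1403≥993).
D9: not dominated.
D10: not dominated.
D11: not dominated (best rent).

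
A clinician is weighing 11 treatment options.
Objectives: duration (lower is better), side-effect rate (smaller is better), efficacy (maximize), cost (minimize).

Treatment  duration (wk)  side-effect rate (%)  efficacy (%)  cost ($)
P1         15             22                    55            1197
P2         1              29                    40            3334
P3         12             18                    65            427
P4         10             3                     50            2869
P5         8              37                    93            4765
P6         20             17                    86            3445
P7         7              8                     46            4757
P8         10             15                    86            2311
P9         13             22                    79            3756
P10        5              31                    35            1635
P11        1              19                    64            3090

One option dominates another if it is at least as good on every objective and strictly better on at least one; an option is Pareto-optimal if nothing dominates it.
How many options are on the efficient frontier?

P1: dominated by P3 (duration 12≤15, side-effect rate 18≤22, efficacy 65≥55, cost 427≤1197).
P2: dominated by P11 (duration 1≤1, side-effect rate 19≤29, efficacy 64≥40, cost 3090≤3334).
P3: not dominated (best cost).
P4: not dominated (best side-effect rate).
P5: not dominated (best efficacy).
P6: dominated by P8 (duration 10≤20, side-effect rate 15≤17, efficacy 86≥86, cost 2311≤3445).
P7: not dominated.
P8: not dominated.
P9: dominated by P8 (duration 10≤13, side-effect rate 15≤22, efficacy 86≥79, cost 2311≤3756).
P10: not dominated.
P11: not dominated.
Pareto-optimal: P3, P4, P5, P7, P8, P10, P11 → 7.

7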